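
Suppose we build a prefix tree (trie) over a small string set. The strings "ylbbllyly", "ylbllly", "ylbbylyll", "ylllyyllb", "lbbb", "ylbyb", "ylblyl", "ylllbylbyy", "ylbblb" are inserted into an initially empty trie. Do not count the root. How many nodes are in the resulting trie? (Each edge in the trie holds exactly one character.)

40

For each word, the new-node count is its length minus the longest prefix already in the trie:
  "ylbbllyly" → 9 new (y, l, b, b, l, l, y, l, y)
  "ylbllly" → prefix "ylb" already present; 4 new (l, l, l, y)
  "ylbbylyll" → prefix "ylbb" already present; 5 new (y, l, y, l, l)
  "ylllyyllb" → prefix "yl" already present; 7 new (l, l, y, y, l, l, b)
  "lbbb" → 4 new (l, b, b, b)
  "ylbyb" → prefix "ylb" already present; 2 new (y, b)
  "ylblyl" → prefix "ylbl" already present; 2 new (y, l)
  "ylllbylbyy" → prefix "ylll" already present; 6 new (b, y, l, b, y, y)
  "ylbblb" → prefix "ylbbl" already present; 1 new (b)
Total nodes = 9 + 4 + 5 + 7 + 4 + 2 + 2 + 6 + 1 = 40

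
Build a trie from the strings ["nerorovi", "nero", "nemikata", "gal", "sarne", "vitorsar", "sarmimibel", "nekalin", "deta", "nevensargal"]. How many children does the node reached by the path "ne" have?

4

Follow the path "ne" to its node, then look at its outgoing edges.
Distinct next characters after "ne": k, m, r, v.
That node has 4 child edges.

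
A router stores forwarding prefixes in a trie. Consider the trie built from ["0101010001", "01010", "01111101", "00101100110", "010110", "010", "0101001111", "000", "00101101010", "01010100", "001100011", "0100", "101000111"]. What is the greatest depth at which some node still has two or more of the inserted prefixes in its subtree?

Equivalently: take the maximum, over all pairs, of their longest common prefix length.
e.g. "01010100" and "0101010001" share the prefix "01010100" of length 8; no pair shares a longer one.
Longest shared-prefix length: 8

8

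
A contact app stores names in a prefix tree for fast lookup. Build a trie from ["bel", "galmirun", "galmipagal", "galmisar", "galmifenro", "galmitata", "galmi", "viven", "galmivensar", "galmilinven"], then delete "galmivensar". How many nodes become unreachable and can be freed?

After clearing the end-marker at "galmivensar", prune upward until reaching a node still needed by another word.
The suffix "vensar" (6 nodes) is used only by "galmivensar"; the node for "galmi" still has the child "r", so pruning stops there.
Nodes removed: 6

6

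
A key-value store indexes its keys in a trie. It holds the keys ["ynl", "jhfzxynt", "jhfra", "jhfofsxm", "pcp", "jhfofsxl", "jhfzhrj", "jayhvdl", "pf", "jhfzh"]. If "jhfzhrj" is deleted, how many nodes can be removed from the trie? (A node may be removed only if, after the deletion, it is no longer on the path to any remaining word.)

2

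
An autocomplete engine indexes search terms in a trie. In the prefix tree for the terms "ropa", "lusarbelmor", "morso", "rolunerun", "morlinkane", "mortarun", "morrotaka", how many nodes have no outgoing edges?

A leaf is a node with no children — equivalently, the end of a word that is not a proper prefix of any other stored word.
Those words: "lusarbelmor", "morlinkane", "morrotaka", "morso", "mortarun", "rolunerun", "ropa"
Leaf count: 7

7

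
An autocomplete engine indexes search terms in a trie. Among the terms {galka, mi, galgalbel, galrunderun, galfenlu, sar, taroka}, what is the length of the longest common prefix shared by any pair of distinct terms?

3

The deepest shared node is where two words last agree before diverging.
e.g. "galfenlu" and "galgalbel" share the prefix "gal" of length 3; no pair shares a longer one.
Longest shared-prefix length: 3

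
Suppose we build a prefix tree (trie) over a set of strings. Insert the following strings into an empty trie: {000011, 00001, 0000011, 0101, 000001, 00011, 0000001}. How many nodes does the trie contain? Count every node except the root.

16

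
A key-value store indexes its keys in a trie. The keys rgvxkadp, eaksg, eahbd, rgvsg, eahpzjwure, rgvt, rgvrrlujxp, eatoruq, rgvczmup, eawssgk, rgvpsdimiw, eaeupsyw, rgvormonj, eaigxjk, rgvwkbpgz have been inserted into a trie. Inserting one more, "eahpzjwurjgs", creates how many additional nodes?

3

"eahpzjwur" is already a path in the trie; the remaining "jgs" must be added.
Each of the 3 remaining characters creates one node.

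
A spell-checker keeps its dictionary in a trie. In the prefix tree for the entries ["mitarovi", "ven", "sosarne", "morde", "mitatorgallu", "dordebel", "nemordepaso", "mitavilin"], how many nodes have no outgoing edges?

A leaf is a node with no children — equivalently, the end of a word that is not a proper prefix of any other stored word.
Those words: "dordebel", "mitarovi", "mitatorgallu", "mitavilin", "morde", "nemordepaso", "sosarne", "ven"
Leaf count: 8

8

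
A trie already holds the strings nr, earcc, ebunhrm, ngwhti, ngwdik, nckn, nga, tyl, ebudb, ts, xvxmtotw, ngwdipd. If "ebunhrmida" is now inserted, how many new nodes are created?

3

"ebunhrm" is already a path in the trie; the remaining "ida" must be added.
Each of the 3 remaining characters creates one node.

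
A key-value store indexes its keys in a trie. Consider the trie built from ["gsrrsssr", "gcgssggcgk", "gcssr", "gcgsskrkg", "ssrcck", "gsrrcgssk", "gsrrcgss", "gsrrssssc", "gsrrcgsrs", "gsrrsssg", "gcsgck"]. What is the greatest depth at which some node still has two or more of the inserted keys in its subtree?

8

The deepest shared node is where two words last agree before diverging.
"gsrrcgss" and "gsrrcgssk" agree on "gsrrcgss" (8 characters) before diverging; nothing deeper is shared.
Longest shared-prefix length: 8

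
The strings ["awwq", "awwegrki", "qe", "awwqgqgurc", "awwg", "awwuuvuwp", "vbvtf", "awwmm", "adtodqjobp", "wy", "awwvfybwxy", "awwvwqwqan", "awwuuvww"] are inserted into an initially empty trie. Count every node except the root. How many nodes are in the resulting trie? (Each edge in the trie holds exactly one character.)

Insert word by word; a character creates a node only if that edge doesn't already exist:
  "awwq" → 4 new (a, w, w, q)
  "awwegrki" → prefix "aww" already present; 5 new (e, g, r, k, i)
  "qe" → 2 new (q, e)
  "awwqgqgurc" → prefix "awwq" already present; 6 new (g, q, g, u, r, c)
  "awwg" → prefix "aww" already present; 1 new (g)
  "awwuuvuwp" → prefix "aww" already present; 6 new (u, u, v, u, w, p)
  "vbvtf" → 5 new (v, b, v, t, f)
  "awwmm" → prefix "aww" already present; 2 new (m, m)
  "adtodqjobp" → prefix "a" already present; 9 new (d, t, o, d, q, j, o, b, p)
  "wy" → 2 new (w, y)
  "awwvfybwxy" → prefix "aww" already present; 7 new (v, f, y, b, w, x, y)
  "awwvwqwqan" → prefix "awwv" already present; 6 new (w, q, w, q, a, n)
  "awwuuvww" → prefix "awwuuv" already present; 2 new (w, w)
Total nodes = 4 + 5 + 2 + 6 + 1 + 6 + 5 + 2 + 9 + 2 + 7 + 6 + 2 = 57

57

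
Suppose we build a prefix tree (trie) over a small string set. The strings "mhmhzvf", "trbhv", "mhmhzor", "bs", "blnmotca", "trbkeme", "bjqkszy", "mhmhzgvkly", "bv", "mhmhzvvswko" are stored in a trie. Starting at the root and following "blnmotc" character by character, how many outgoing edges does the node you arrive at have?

1

Walk "blnmotc" from the root, arriving at one node.
Distinct next characters after "blnmotc": a.
That node has 1 child edge.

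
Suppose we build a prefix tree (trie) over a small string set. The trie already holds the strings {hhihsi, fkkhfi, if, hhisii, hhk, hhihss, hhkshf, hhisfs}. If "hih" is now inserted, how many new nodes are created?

Walking "hih" from the root, the first 1 characters ("h") follow existing edges; "i" is the first miss.
New nodes needed: |"hih"| − 1 = 3 − 1 = 2.

2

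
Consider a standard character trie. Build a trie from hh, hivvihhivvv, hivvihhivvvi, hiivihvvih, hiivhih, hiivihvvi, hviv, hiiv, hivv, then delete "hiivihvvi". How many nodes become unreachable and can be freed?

A node on "hiivihvvi"'s path can go only if nothing else ends at it or branches off below it.
Every node on "hiivihvvi" is still needed (e.g. by "hiivihvvih"), so nothing is freed.
Nodes removed: 0

0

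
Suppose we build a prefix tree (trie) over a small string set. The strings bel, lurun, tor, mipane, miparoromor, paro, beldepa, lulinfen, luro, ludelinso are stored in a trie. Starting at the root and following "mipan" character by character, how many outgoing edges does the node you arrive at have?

1

Walk "mipan" from the root, arriving at one node.
Distinct next characters after "mipan": e.
That node has 1 child edge.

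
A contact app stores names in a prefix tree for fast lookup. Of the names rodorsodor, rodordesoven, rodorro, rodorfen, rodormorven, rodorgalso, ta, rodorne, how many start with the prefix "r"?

Filter for entries beginning with "r":
Words under "r": rodordesoven, rodorfen, rodorgalso, rodormorven, rodorne, rodorro, rodorsodor
Count: 7

7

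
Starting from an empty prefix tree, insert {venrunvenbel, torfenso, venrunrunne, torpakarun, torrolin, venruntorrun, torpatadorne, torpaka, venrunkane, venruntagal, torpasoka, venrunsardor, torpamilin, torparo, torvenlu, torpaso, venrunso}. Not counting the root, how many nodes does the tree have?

For each word, the new-node count is its length minus the longest prefix already in the trie:
  "venrunvenbel" → 12 new (v, e, n, r, u, n, v, e, n, b, e, l)
  "torfenso" → 8 new (t, o, r, f, e, n, s, o)
  "venrunrunne" → prefix "venrun" already present; 5 new (r, u, n, n, e)
  "torpakarun" → prefix "tor" already present; 7 new (p, a, k, a, r, u, n)
  "torrolin" → prefix "tor" already present; 5 new (r, o, l, i, n)
  "venruntorrun" → prefix "venrun" already present; 6 new (t, o, r, r, u, n)
  "torpatadorne" → prefix "torpa" already present; 7 new (t, a, d, o, r, n, e)
  "torpaka" → prefix "torpaka" already present; 0 new (none)
  "venrunkane" → prefix "venrun" already present; 4 new (k, a, n, e)
  "venruntagal" → prefix "venrunt" already present; 4 new (a, g, a, l)
  "torpasoka" → prefix "torpa" already present; 4 new (s, o, k, a)
  "venrunsardor" → prefix "venrun" already present; 6 new (s, a, r, d, o, r)
  "torpamilin" → prefix "torpa" already present; 5 new (m, i, l, i, n)
  "torparo" → prefix "torpa" already present; 2 new (r, o)
  "torvenlu" → prefix "tor" already present; 5 new (v, e, n, l, u)
  "torpaso" → prefix "torpaso" already present; 0 new (none)
  "venrunso" → prefix "venruns" already present; 1 new (o)
Total nodes = 12 + 8 + 5 + 7 + 5 + 6 + 7 + 0 + 4 + 4 + 4 + 6 + 5 + 2 + 5 + 0 + 1 = 81

81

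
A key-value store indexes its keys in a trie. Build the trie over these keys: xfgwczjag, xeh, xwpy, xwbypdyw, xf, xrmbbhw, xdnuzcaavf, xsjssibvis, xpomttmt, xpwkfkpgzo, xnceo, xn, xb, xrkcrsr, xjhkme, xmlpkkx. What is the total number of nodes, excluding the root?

Count nodes per top-level branch (shared prefixes stored once):
  'x'-branch (xb, xdnuzcaavf, xeh, xf, xfgwczjag, xjhkme, xmlpkkx, xn, xnceo, xpomttmt, xpwkfkpgzo, xrkcrsr, xrmbbhw, xsjssibvis, xwbypdyw, xwpy): 80 nodes
Sum: 80

80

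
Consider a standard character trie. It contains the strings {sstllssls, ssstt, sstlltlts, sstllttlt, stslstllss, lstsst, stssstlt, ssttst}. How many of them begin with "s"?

Traverse to the node for "s", then collect every word in that subtree.
Words under "s": ssstt, sstllssls, sstlltlts, sstllttlt, ssttst, stslstllss, stssstlt
Count: 7

7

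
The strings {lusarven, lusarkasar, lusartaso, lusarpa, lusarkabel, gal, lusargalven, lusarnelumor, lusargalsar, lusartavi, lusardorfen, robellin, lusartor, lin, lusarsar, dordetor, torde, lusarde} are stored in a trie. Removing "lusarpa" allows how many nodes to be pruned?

After clearing the end-marker at "lusarpa", prune upward until reaching a node still needed by another word.
The suffix "pa" (2 nodes) is used only by "lusarpa"; the node for "lusar" still has the child "v", so pruning stops there.
Nodes removed: 2

2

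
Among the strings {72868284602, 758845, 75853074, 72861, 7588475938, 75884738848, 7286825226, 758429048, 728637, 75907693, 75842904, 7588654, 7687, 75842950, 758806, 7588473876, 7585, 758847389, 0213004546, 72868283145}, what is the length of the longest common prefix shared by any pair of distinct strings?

8

Look for the deepest trie node that still has at least two words in its subtree.
"75842904" and "758429048" agree on "75842904" (8 characters) before diverging; nothing deeper is shared.
Longest shared-prefix length: 8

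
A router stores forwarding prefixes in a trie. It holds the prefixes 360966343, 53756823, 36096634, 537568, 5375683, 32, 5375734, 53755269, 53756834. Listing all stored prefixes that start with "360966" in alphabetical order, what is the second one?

DFS of the "360966" subtree visits, in order: "36096634", "360966343"
Position 2: 360966343

360966343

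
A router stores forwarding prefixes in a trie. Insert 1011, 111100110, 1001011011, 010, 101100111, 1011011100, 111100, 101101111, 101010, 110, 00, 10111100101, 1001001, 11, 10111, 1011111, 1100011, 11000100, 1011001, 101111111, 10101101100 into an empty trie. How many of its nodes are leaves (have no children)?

A leaf is a node with no children — equivalently, the end of a word that is not a proper prefix of any other stored word.
Those words: "00", "010", "1001001", "1001011011", "101010", "10101101100", "101100111", "1011011100", "101101111", "10111100101", "101111111", "11000100", "1100011", "111100110"
Leaf count: 14

14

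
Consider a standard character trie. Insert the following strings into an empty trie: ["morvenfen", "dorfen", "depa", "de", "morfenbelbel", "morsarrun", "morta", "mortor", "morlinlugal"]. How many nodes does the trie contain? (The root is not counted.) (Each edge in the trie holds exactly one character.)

45

Trace insertions, counting only characters that open a new branch:
  "morvenfen" → 9 new (m, o, r, v, e, n, f, e, n)
  "dorfen" → 6 new (d, o, r, f, e, n)
  "depa" → prefix "d" already present; 3 new (e, p, a)
  "de" → prefix "de" already present; 0 new (none)
  "morfenbelbel" → prefix "mor" already present; 9 new (f, e, n, b, e, l, b, e, l)
  "morsarrun" → prefix "mor" already present; 6 new (s, a, r, r, u, n)
  "morta" → prefix "mor" already present; 2 new (t, a)
  "mortor" → prefix "mort" already present; 2 new (o, r)
  "morlinlugal" → prefix "mor" already present; 8 new (l, i, n, l, u, g, a, l)
Total nodes = 9 + 6 + 3 + 0 + 9 + 6 + 2 + 2 + 8 = 45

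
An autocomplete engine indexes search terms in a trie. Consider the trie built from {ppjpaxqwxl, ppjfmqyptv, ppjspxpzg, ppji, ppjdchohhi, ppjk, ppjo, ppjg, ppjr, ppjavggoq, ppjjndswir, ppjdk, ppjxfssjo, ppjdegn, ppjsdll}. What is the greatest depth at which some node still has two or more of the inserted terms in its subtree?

4

The deepest shared node is where two words last agree before diverging.
"ppjdchohhi" and "ppjdegn" agree on "ppjd" (4 characters) before diverging; nothing deeper is shared.
Longest shared-prefix length: 4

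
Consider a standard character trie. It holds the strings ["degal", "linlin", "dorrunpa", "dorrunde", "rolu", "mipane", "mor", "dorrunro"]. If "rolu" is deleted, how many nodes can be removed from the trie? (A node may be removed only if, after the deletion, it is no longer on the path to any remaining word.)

After clearing the end-marker at "rolu", prune upward until reaching a node still needed by another word.
No other word shares any prefix with "rolu", so all 4 of its nodes go.
Nodes removed: 4

4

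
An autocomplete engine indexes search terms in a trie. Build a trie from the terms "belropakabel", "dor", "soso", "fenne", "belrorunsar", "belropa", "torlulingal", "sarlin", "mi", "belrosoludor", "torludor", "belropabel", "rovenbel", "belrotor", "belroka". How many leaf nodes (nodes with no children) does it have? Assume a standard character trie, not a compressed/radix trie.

A leaf is a node with no children — equivalently, the end of a word that is not a proper prefix of any other stored word.
Those words: "belroka", "belropabel", "belropakabel", "belrorunsar", "belrosoludor", "belrotor", "dor", "fenne", "mi", "rovenbel", "sarlin", "soso", "torludor", "torlulingal"
Leaf count: 14

14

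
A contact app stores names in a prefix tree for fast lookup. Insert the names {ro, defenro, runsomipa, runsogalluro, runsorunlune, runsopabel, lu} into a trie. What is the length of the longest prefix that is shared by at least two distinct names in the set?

5

Look for the deepest trie node that still has at least two words in its subtree.
e.g. "runsogalluro" and "runsomipa" share the prefix "runso" of length 5; no pair shares a longer one.
Longest shared-prefix length: 5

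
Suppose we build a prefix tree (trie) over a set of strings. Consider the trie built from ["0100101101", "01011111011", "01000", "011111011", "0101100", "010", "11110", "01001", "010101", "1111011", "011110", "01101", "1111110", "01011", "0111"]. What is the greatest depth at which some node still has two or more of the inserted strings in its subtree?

The deepest shared node is where two words last agree before diverging.
e.g. "01001" and "0100101101" share the prefix "01001" of length 5; no pair shares a longer one.
Longest shared-prefix length: 5

5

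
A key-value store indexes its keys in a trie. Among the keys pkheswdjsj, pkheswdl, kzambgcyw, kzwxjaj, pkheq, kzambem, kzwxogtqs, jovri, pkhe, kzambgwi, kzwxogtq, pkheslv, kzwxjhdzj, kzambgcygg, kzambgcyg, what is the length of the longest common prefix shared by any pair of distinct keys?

Equivalently: take the maximum, over all pairs, of their longest common prefix length.
"kzambgcyg" and "kzambgcygg" agree on "kzambgcyg" (9 characters) before diverging; nothing deeper is shared.
Longest shared-prefix length: 9

9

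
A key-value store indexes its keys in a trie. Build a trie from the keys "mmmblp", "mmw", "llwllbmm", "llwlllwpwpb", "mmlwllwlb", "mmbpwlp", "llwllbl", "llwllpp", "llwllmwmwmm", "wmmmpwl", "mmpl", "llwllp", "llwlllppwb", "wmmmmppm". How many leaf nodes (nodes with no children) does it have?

A leaf is a node with no children — equivalently, the end of a word that is not a proper prefix of any other stored word.
Those words: "llwllbl", "llwllbmm", "llwlllppwb", "llwlllwpwpb", "llwllmwmwmm", "llwllpp", "mmbpwlp", "mmlwllwlb", "mmmblp", "mmpl", "mmw", "wmmmmppm", "wmmmpwl"
Leaf count: 13

13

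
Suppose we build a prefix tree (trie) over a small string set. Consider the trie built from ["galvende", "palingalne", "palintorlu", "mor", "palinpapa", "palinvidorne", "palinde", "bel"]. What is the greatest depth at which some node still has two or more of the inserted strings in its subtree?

5

Equivalently: take the maximum, over all pairs, of their longest common prefix length.
"palinde" and "palingalne" agree on "palin" (5 characters) before diverging; nothing deeper is shared.
Longest shared-prefix length: 5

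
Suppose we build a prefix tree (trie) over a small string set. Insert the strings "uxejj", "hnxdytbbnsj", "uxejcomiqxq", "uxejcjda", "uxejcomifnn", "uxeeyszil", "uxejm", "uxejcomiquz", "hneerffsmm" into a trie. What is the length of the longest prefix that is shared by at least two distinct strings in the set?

Look for the deepest trie node that still has at least two words in its subtree.
"uxejcomiquz" and "uxejcomiqxq" agree on "uxejcomiq" (9 characters) before diverging; nothing deeper is shared.
Longest shared-prefix length: 9

9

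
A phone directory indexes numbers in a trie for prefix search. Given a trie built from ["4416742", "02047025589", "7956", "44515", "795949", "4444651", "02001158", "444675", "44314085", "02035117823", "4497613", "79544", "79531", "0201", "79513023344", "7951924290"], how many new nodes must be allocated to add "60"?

2

Nothing in the trie begins with "6"; the whole of "60" is new.
2 − 0 = 2 new nodes.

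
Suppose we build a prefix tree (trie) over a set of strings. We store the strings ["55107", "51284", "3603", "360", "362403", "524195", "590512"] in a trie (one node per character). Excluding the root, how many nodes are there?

Count nodes per top-level branch (shared prefixes stored once):
  '3'-branch (360, 3603, 362403): 8 nodes
  '5'-branch (51284, 524195, 55107, 590512): 19 nodes
Sum: 27

27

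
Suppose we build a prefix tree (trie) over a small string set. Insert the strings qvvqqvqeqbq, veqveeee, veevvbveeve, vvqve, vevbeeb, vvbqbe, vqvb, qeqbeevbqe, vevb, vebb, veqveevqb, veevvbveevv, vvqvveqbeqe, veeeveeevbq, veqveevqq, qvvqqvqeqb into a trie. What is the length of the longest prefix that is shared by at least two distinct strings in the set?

Equivalently: take the maximum, over all pairs, of their longest common prefix length.
"qvvqqvqeqb" and "qvvqqvqeqbq" agree on "qvvqqvqeqb" (10 characters) before diverging; nothing deeper is shared.
Longest shared-prefix length: 10

10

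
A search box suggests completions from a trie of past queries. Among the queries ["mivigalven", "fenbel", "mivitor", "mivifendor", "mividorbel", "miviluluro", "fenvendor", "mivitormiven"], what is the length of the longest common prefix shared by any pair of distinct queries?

Equivalently: take the maximum, over all pairs, of their longest common prefix length.
e.g. "mivitor" and "mivitormiven" share the prefix "mivitor" of length 7; no pair shares a longer one.
Longest shared-prefix length: 7

7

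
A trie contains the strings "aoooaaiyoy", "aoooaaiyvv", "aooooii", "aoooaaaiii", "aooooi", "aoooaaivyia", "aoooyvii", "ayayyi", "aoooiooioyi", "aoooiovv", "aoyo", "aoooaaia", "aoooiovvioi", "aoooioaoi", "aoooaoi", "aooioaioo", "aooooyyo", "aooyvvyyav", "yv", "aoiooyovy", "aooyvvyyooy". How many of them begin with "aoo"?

Walk to "aoo"; the words in its subtree are exactly those with that prefix.
Words under "aoo": aooioaioo, aoooaaaiii, aoooaaia, aoooaaivyia, aoooaaiyoy, aoooaaiyvv, aoooaoi, aoooioaoi, aoooiooioyi, aoooiovv, aoooiovvioi, aooooi, aooooii, aooooyyo, aoooyvii, aooyvvyyav, aooyvvyyooy
Count: 17

17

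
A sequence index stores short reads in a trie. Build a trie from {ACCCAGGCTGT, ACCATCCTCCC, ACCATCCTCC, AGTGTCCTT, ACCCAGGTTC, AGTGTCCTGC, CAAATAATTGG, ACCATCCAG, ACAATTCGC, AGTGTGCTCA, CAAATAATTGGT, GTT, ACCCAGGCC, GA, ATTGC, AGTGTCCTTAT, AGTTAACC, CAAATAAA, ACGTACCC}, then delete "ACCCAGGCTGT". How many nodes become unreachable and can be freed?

After clearing the end-marker at "ACCCAGGCTGT", prune upward until reaching a node still needed by another word.
The suffix "TGT" (3 nodes) is used only by "ACCCAGGCTGT"; the node for "ACCCAGGC" still has the child "C", so pruning stops there.
Nodes removed: 3

3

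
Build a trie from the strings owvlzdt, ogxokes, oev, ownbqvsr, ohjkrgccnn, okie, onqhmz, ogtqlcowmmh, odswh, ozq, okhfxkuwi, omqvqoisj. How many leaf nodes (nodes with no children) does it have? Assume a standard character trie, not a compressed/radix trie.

12

A leaf is a node with no children — equivalently, the end of a word that is not a proper prefix of any other stored word.
Those words: "odswh", "oev", "ogtqlcowmmh", "ogxokes", "ohjkrgccnn", "okhfxkuwi", "okie", "omqvqoisj", "onqhmz", "ownbqvsr", "owvlzdt", "ozq"
Leaf count: 12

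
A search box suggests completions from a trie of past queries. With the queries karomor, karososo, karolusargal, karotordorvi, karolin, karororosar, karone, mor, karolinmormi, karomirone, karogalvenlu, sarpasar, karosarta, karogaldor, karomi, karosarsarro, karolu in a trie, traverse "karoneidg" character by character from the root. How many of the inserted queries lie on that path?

1

Traverse "karoneidg" character by character; count nodes along the way that are marked as word ends.
Prefixes of the query that are stored words: "karone"
Count: 1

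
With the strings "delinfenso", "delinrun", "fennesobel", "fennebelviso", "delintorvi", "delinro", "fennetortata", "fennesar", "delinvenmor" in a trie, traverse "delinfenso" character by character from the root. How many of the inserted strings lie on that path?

1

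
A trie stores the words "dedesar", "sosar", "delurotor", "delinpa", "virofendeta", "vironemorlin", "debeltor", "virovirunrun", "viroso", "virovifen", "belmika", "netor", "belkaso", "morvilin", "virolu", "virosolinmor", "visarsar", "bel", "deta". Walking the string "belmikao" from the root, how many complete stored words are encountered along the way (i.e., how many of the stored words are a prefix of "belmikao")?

2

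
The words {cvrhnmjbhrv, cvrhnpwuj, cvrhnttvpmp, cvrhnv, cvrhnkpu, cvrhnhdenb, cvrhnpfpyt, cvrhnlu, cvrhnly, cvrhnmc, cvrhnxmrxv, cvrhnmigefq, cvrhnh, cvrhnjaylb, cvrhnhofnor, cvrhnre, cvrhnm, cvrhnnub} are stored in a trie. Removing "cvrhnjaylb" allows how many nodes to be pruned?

After clearing the end-marker at "cvrhnjaylb", prune upward until reaching a node still needed by another word.
The suffix "jaylb" (5 nodes) is used only by "cvrhnjaylb"; the node for "cvrhn" still has the child "m", so pruning stops there.
Nodes removed: 5

5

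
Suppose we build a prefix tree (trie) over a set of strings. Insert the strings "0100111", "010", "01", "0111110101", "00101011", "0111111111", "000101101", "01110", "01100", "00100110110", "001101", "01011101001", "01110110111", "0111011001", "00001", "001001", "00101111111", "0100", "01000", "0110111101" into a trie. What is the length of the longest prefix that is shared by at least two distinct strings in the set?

8

The deepest shared node is where two words last agree before diverging.
"0111011001" and "01110110111" agree on "01110110" (8 characters) before diverging; nothing deeper is shared.
Longest shared-prefix length: 8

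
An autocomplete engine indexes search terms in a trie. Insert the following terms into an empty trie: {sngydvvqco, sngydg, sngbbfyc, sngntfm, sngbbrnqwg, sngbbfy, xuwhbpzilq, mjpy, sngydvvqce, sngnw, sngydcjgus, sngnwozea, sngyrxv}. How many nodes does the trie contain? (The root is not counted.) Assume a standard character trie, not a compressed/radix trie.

Trace insertions, counting only characters that open a new branch:
  "sngydvvqco" → 10 new (s, n, g, y, d, v, v, q, c, o)
  "sngydg" → prefix "sngyd" already present; 1 new (g)
  "sngbbfyc" → prefix "sng" already present; 5 new (b, b, f, y, c)
  "sngntfm" → prefix "sng" already present; 4 new (n, t, f, m)
  "sngbbrnqwg" → prefix "sngbb" already present; 5 new (r, n, q, w, g)
  "sngbbfy" → prefix "sngbbfy" already present; 0 new (none)
  "xuwhbpzilq" → 10 new (x, u, w, h, b, p, z, i, l, q)
  "mjpy" → 4 new (m, j, p, y)
  "sngydvvqce" → prefix "sngydvvqc" already present; 1 new (e)
  "sngnw" → prefix "sngn" already present; 1 new (w)
  "sngydcjgus" → prefix "sngyd" already present; 5 new (c, j, g, u, s)
  "sngnwozea" → prefix "sngnw" already present; 4 new (o, z, e, a)
  "sngyrxv" → prefix "sngy" already present; 3 new (r, x, v)
Total nodes = 10 + 1 + 5 + 4 + 5 + 0 + 10 + 4 + 1 + 1 + 5 + 4 + 3 = 53

53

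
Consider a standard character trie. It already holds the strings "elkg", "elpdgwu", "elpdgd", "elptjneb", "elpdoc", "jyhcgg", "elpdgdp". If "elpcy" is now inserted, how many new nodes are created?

"elp" is already a path in the trie; the remaining "cy" must be added.
Each of the 2 remaining characters creates one node.

2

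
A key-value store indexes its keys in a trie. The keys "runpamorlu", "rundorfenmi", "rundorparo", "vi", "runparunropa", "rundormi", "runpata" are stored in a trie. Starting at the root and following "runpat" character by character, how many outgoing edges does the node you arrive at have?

1

The children of the "runpat" node are the distinct next characters among strings starting with "runpat".
Characters that immediately follow "runpat" among the stored strings: {a}.
That node has 1 child edge.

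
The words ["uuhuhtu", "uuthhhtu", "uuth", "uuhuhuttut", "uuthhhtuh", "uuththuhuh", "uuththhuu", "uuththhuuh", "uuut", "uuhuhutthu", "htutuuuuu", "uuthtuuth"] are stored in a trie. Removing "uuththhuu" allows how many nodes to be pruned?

Walk "uuththhuu" from the leaf back toward the root, removing each node that no remaining word uses.
Every node on "uuththhuu" is still needed (e.g. by "uuththhuuh"), so nothing is freed.
Nodes removed: 0

0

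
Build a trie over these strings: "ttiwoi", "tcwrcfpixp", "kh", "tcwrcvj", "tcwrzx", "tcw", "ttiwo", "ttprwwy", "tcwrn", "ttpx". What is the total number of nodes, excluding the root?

28

Count nodes per top-level branch (shared prefixes stored once):
  'k'-branch (kh): 2 nodes
  't'-branch (tcw, tcwrcfpixp, tcwrcvj, tcwrn, tcwrzx, ttiwo, ttiwoi, ttprwwy, ttpx): 26 nodes
Sum: 28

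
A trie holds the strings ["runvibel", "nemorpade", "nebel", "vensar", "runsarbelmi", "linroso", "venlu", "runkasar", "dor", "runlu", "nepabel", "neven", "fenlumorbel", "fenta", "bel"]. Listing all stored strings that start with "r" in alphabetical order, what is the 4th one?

DFS of the "r" subtree visits, in order: "runkasar", "runlu", "runsarbelmi", "runvibel"
Position 4: runvibel

runvibel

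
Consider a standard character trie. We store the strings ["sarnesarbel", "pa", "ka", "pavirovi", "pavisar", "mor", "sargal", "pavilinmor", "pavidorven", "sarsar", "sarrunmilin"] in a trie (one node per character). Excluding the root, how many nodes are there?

For each word, the new-node count is its length minus the longest prefix already in the trie:
  "sarnesarbel" → 11 new (s, a, r, n, e, s, a, r, b, e, l)
  "pa" → 2 new (p, a)
  "ka" → 2 new (k, a)
  "pavirovi" → prefix "pa" already present; 6 new (v, i, r, o, v, i)
  "pavisar" → prefix "pavi" already present; 3 new (s, a, r)
  "mor" → 3 new (m, o, r)
  "sargal" → prefix "sar" already present; 3 new (g, a, l)
  "pavilinmor" → prefix "pavi" already present; 6 new (l, i, n, m, o, r)
  "pavidorven" → prefix "pavi" already present; 6 new (d, o, r, v, e, n)
  "sarsar" → prefix "sar" already present; 3 new (s, a, r)
  "sarrunmilin" → prefix "sar" already present; 8 new (r, u, n, m, i, l, i, n)
Total nodes = 11 + 2 + 2 + 6 + 3 + 3 + 3 + 6 + 6 + 3 + 8 = 53

53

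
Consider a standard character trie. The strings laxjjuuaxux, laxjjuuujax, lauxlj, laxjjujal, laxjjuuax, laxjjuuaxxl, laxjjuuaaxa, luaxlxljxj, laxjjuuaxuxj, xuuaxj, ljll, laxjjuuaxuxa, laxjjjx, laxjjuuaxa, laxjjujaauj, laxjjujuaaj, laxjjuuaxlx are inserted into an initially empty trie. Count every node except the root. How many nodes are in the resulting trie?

59

Count nodes per top-level branch (shared prefixes stored once):
  'l'-branch (lauxlj, laxjjjx, laxjjujaauj, laxjjujal, laxjjujuaaj, laxjjuuaaxa, laxjjuuax, laxjjuuaxa, laxjjuuaxlx, laxjjuuaxux, laxjjuuaxuxa, laxjjuuaxuxj, laxjjuuaxxl, laxjjuuujax, ljll, luaxlxljxj): 53 nodes
  'x'-branch (xuuaxj): 6 nodes
Sum: 59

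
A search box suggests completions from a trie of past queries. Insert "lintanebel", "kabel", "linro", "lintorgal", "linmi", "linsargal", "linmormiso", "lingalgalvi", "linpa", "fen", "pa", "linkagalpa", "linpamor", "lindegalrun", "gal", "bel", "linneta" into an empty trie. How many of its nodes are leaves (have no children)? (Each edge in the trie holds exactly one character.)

16

Leaves are exactly the stored words that no other stored word extends.
Those words: "bel", "fen", "gal", "kabel", "lindegalrun", "lingalgalvi", "linkagalpa", "linmi", "linmormiso", "linneta", "linpamor", "linro", "linsargal", "lintanebel", "lintorgal", "pa"
Leaf count: 16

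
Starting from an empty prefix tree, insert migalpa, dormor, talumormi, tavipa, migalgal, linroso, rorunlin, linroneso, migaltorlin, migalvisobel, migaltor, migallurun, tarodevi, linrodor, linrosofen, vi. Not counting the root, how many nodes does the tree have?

80

Trace insertions, counting only characters that open a new branch:
  "migalpa" → 7 new (m, i, g, a, l, p, a)
  "dormor" → 6 new (d, o, r, m, o, r)
  "talumormi" → 9 new (t, a, l, u, m, o, r, m, i)
  "tavipa" → prefix "ta" already present; 4 new (v, i, p, a)
  "migalgal" → prefix "migal" already present; 3 new (g, a, l)
  "linroso" → 7 new (l, i, n, r, o, s, o)
  "rorunlin" → 8 new (r, o, r, u, n, l, i, n)
  "linroneso" → prefix "linro" already present; 4 new (n, e, s, o)
  "migaltorlin" → prefix "migal" already present; 6 new (t, o, r, l, i, n)
  "migalvisobel" → prefix "migal" already present; 7 new (v, i, s, o, b, e, l)
  "migaltor" → prefix "migaltor" already present; 0 new (none)
  "migallurun" → prefix "migal" already present; 5 new (l, u, r, u, n)
  "tarodevi" → prefix "ta" already present; 6 new (r, o, d, e, v, i)
  "linrodor" → prefix "linro" already present; 3 new (d, o, r)
  "linrosofen" → prefix "linroso" already present; 3 new (f, e, n)
  "vi" → 2 new (v, i)
Total nodes = 7 + 6 + 9 + 4 + 3 + 7 + 8 + 4 + 6 + 7 + 0 + 5 + 6 + 3 + 3 + 2 = 80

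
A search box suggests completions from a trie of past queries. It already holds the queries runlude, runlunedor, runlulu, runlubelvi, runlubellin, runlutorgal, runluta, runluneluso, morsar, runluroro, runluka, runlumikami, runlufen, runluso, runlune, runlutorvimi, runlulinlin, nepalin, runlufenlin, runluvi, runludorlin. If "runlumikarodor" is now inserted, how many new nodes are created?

"runlumika" is already a path in the trie; the remaining "rodor" must be added.
New nodes needed: |"runlumikarodor"| − 9 = 14 − 9 = 5.

5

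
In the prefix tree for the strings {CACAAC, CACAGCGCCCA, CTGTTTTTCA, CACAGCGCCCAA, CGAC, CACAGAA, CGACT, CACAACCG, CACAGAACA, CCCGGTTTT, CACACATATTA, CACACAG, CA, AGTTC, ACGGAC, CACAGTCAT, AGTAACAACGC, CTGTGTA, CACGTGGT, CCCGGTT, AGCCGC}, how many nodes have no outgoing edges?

15

Leaves are exactly the stored words that no other stored word extends.
Those words: "ACGGAC", "AGCCGC", "AGTAACAACGC", "AGTTC", "CACAACCG", "CACACAG", "CACACATATTA", "CACAGAACA", "CACAGCGCCCAA", "CACAGTCAT", "CACGTGGT", "CCCGGTTTT", "CGACT", "CTGTGTA", "CTGTTTTTCA"
Leaf count: 15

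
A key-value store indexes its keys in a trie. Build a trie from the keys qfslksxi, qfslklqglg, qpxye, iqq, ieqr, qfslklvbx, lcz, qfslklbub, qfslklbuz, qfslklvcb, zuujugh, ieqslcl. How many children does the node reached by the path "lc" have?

1

Follow the path "lc" to its node, then look at its outgoing edges.
Characters that immediately follow "lc" among the stored strings: {z}.
That node has 1 child edge.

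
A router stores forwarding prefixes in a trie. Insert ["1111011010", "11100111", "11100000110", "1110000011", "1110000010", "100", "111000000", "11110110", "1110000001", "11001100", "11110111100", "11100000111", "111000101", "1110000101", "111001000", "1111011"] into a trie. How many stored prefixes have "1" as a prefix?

16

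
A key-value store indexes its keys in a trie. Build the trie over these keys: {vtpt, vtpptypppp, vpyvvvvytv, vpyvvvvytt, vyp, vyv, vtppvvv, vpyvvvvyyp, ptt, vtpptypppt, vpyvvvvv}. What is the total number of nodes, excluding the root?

34

Count nodes per top-level branch (shared prefixes stored once):
  'p'-branch (ptt): 3 nodes
  'v'-branch (vpyvvvvv, vpyvvvvytt, vpyvvvvytv, vpyvvvvyyp, vtpptypppp, vtpptypppt, vtppvvv, vtpt, vyp, vyv): 31 nodes
Sum: 34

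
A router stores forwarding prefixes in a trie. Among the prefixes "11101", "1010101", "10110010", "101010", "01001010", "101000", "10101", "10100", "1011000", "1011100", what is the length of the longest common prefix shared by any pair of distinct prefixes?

6

Look for the deepest trie node that still has at least two words in its subtree.
"101010" and "1010101" agree on "101010" (6 characters) before diverging; nothing deeper is shared.
Longest shared-prefix length: 6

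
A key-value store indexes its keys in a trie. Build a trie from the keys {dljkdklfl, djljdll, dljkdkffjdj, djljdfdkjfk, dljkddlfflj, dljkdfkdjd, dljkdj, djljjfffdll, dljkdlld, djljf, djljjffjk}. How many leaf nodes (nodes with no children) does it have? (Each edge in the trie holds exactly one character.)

A leaf is a node with no children — equivalently, the end of a word that is not a proper prefix of any other stored word.
Those words: "djljdfdkjfk", "djljdll", "djljf", "djljjfffdll", "djljjffjk", "dljkddlfflj", "dljkdfkdjd", "dljkdj", "dljkdkffjdj", "dljkdklfl", "dljkdlld"
Leaf count: 11

11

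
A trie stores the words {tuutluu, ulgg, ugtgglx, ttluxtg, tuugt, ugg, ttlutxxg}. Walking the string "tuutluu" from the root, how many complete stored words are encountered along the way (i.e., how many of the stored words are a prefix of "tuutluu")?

1

Traverse "tuutluu" character by character; count nodes along the way that are marked as word ends.
Prefixes of the query that are stored words: "tuutluu"
Count: 1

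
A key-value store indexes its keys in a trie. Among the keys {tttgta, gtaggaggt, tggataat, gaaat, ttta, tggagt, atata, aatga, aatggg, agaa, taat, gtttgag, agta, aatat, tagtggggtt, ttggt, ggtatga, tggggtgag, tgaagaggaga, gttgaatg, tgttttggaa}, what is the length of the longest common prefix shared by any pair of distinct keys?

4

Equivalently: take the maximum, over all pairs, of their longest common prefix length.
"aatga" and "aatggg" agree on "aatg" (4 characters) before diverging; nothing deeper is shared.
Longest shared-prefix length: 4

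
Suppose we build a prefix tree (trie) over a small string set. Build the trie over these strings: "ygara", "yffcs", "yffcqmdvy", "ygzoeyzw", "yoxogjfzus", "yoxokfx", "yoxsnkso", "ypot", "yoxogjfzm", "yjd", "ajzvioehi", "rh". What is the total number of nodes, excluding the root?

Trace insertions, counting only characters that open a new branch:
  "ygara" → 5 new (y, g, a, r, a)
  "yffcs" → prefix "y" already present; 4 new (f, f, c, s)
  "yffcqmdvy" → prefix "yffc" already present; 5 new (q, m, d, v, y)
  "ygzoeyzw" → prefix "yg" already present; 6 new (z, o, e, y, z, w)
  "yoxogjfzus" → prefix "y" already present; 9 new (o, x, o, g, j, f, z, u, s)
  "yoxokfx" → prefix "yoxo" already present; 3 new (k, f, x)
  "yoxsnkso" → prefix "yox" already present; 5 new (s, n, k, s, o)
  "ypot" → prefix "y" already present; 3 new (p, o, t)
  "yoxogjfzm" → prefix "yoxogjfz" already present; 1 new (m)
  "yjd" → prefix "y" already present; 2 new (j, d)
  "ajzvioehi" → 9 new (a, j, z, v, i, o, e, h, i)
  "rh" → 2 new (r, h)
Total nodes = 5 + 4 + 5 + 6 + 9 + 3 + 5 + 3 + 1 + 2 + 9 + 2 = 54

54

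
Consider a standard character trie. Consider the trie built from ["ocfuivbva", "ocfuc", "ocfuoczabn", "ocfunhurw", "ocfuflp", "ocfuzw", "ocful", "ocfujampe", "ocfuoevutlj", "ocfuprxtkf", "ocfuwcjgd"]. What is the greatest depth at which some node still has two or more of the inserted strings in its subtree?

5

The deepest shared node is where two words last agree before diverging.
"ocfuoczabn" and "ocfuoevutlj" agree on "ocfuo" (5 characters) before diverging; nothing deeper is shared.
Longest shared-prefix length: 5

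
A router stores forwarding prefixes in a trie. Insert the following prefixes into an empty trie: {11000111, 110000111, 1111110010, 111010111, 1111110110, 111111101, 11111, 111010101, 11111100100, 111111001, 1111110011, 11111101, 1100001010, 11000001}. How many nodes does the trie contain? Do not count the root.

41

Count nodes per top-level branch (shared prefixes stored once):
  '1'-branch (11000001, 1100001010, 110000111, 11000111, 111010101, 111010111, 11111, 111111001, 1111110010, 11111100100, 1111110011, 11111101, 1111110110, 111111101): 41 nodes
Sum: 41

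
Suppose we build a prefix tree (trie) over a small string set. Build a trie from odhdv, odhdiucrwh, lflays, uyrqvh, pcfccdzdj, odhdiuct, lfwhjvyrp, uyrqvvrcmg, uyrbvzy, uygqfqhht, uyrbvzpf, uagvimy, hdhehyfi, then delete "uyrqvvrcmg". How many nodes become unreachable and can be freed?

5

Walk "uyrqvvrcmg" from the leaf back toward the root, removing each node that no remaining word uses.
The suffix "vrcmg" (5 nodes) is used only by "uyrqvvrcmg"; the node for "uyrqv" still has the child "h", so pruning stops there.
Nodes removed: 5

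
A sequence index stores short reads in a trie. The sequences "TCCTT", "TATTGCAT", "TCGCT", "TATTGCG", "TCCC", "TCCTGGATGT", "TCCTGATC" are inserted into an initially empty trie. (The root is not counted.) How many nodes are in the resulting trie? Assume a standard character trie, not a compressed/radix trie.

26

Count nodes per top-level branch (shared prefixes stored once):
  'T'-branch (TATTGCAT, TATTGCG, TCCC, TCCTGATC, TCCTGGATGT, TCCTT, TCGCT): 26 nodes
Sum: 26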